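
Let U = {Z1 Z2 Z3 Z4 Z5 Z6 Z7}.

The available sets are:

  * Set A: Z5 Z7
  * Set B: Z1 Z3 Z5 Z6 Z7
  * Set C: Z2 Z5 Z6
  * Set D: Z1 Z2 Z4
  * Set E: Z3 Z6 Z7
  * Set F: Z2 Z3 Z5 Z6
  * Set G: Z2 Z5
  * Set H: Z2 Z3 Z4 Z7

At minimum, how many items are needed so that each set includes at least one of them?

2

T = {Z2, Z7} meets every set (each contains at least one member of T), and |T| = 2.
The sets D, E are pairwise disjoint, so any hitting set needs a separate item for each — at least 2. Hence 2 is optimal.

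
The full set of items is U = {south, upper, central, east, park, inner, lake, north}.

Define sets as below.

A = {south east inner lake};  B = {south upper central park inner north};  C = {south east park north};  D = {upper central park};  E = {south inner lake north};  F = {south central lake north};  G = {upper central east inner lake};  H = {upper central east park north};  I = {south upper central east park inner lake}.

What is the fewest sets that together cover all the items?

2

A and H cover everything between them: the union {south, upper, central, east, park, inner, lake, north} is all of U.
No single set has all 8 items (the largest, I, has 7), so 2 is optimal.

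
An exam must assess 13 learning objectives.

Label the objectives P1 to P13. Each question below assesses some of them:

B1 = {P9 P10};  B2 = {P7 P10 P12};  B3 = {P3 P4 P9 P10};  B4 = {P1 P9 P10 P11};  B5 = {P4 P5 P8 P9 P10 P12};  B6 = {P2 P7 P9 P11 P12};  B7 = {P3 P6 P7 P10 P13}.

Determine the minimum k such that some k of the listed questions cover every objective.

4

Take {B4, B5, B6, B7}. Their union is {P1, P2, P3, P4, P5, P6, P7, P8, P9, P10, P11, P12, P13}, which is all 13 objectives.
Only B4 contains P1, so B4 is forced; the remaining 9 objectives need at least 3 more questions (each remaining question adds at most 4) — so at least 4 questions are needed, and 4 is optimal.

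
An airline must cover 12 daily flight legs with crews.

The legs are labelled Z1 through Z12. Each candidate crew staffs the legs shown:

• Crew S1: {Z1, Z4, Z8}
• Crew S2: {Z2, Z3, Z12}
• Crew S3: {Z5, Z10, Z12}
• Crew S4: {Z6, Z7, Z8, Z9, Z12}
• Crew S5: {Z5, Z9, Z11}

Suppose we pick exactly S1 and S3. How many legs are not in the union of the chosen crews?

6

Union of S1, S3 = {Z1, Z4, Z5, Z8, Z10, Z12}.
Not covered: Z2, Z3, Z6, Z7, Z9, Z11 — 6 legs.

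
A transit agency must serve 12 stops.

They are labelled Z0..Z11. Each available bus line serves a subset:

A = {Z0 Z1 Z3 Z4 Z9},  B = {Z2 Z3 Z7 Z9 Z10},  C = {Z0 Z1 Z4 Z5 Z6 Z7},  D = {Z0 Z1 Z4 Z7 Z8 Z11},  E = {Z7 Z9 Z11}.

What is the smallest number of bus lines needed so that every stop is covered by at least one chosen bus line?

3

Take {B, C, D}. Their union is {Z0, Z1, Z2, Z3, Z4, Z5, Z6, Z7, Z8, Z9, Z10, Z11}, which is all 12 stops.
Only B contains Z2, so B is forced; the remaining 7 stops need at least 2 more bus lines (each remaining bus line adds at most 5) — so at least 3 bus lines are needed, and 3 is optimal.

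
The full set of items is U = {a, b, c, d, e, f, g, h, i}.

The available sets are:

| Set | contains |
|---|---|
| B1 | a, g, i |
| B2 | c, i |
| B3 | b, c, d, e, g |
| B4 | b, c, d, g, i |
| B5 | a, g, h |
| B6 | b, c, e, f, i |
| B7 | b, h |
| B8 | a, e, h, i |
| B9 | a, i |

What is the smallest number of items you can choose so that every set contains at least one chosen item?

T = {a, b, c} meets every set (each contains at least one member of T), and |T| = 3.
No choice of 2 items meets every set, so 3 is the minimum.

3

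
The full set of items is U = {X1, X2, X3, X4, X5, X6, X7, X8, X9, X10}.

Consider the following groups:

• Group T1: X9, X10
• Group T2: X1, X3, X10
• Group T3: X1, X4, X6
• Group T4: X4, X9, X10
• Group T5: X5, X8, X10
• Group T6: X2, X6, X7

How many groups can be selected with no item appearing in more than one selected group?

T1, T3 are pairwise disjoint (T1={X9,X10}; T3={X1,X4,X6}).
Every remaining group overlaps one of these, and no 3 of the listed groups are pairwise disjoint, so 2 is the maximum.

2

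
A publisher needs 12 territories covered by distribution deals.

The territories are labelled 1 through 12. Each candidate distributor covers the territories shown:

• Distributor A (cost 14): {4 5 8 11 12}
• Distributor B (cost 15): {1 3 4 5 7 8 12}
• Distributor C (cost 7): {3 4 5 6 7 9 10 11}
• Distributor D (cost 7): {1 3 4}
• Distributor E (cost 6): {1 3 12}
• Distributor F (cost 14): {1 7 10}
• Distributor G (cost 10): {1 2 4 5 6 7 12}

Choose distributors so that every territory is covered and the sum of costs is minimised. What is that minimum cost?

31

A, C, G together cover every territory (A ∪ C ∪ G = {1, 2, 3, 4, 5, 6, 7, 8, 9, 10, 11, 12}); total cost 14 + 7 + 10 = 31.
The greedy pick C, E, G, A costs 37; no covering selection beats 31.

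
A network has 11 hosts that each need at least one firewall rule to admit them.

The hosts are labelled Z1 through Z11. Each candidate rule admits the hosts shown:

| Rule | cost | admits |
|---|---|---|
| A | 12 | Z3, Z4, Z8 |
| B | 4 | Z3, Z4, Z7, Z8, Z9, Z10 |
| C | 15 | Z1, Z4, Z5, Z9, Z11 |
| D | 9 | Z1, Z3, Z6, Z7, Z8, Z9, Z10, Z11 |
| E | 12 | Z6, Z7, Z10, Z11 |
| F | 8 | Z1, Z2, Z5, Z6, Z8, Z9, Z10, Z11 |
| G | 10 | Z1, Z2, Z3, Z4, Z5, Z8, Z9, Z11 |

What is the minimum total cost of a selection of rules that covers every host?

12

B, F together cover every host (B ∪ F = {Z1, Z2, Z3, Z4, Z5, Z6, Z7, Z8, Z9, Z10, Z11}); total cost 4 + 8 = 12.
No covering selection has total cost below 12.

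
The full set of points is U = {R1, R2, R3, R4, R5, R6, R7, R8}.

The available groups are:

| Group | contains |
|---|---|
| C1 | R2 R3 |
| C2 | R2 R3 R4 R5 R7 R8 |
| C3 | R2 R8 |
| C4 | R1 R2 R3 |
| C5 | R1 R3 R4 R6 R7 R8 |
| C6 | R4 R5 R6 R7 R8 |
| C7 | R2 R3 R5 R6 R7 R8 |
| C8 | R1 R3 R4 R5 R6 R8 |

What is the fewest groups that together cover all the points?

C7 and C8 cover everything between them: the union {R1, R2, R3, R4, R5, R6, R7, R8} is all of U.
No single group has all 8 points (the largest, C2, has 6), so 2 is optimal.

2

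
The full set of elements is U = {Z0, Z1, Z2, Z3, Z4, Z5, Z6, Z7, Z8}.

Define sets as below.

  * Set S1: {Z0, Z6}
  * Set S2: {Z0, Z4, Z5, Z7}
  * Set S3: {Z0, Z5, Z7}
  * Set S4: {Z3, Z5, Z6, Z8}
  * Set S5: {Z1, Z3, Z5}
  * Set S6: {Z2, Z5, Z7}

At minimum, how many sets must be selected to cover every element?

Take {S2, S4, S5, S6}. Their union is {Z0, Z1, Z2, Z3, Z4, Z5, Z6, Z7, Z8}, which is all 9 elements.
No 3 of the 6 sets cover everything (all 20 combinations miss at least one element), so 4 is optimal.

4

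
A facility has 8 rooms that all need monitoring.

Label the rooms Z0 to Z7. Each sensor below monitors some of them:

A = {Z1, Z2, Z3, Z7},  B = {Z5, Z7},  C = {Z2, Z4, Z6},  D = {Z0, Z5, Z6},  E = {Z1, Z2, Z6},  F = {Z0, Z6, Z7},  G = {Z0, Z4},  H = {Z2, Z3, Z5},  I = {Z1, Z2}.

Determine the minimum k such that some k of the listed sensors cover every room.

A and D and G together: A ∪ D ∪ G = {Z0, Z1, Z2, Z3, Z4, Z5, Z6, Z7} — every room is covered.
No 2 of the 9 sensors cover everything (all 36 combinations miss at least one room), so 3 is optimal.

3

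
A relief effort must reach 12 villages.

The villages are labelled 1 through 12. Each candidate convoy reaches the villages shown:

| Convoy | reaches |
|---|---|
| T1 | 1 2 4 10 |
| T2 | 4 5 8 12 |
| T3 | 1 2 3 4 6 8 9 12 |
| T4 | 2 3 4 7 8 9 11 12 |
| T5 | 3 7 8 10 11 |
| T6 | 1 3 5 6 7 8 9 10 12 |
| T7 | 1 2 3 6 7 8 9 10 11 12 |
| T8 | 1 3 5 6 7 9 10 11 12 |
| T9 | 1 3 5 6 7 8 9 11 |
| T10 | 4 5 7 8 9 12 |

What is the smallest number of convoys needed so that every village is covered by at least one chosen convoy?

2

Take {T3, T8}. Their union is {1, 2, 3, 4, 5, 6, 7, 8, 9, 10, 11, 12}, which is all 12 villages.
No single convoy has all 12 villages (the largest, T7, has 10), so 2 is optimal.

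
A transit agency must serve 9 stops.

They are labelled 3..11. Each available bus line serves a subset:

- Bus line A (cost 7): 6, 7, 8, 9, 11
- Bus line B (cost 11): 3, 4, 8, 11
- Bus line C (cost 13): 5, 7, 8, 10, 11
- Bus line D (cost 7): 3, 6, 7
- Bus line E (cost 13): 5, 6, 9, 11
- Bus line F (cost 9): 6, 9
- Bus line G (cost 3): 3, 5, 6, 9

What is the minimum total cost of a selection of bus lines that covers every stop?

27

B, C, G together cover every stop (B ∪ C ∪ G = {3, 4, 5, 6, 7, 8, 9, 10, 11}); total cost 11 + 13 + 3 = 27.
The greedy pick G, A, B, C costs 34; no covering selection beats 27.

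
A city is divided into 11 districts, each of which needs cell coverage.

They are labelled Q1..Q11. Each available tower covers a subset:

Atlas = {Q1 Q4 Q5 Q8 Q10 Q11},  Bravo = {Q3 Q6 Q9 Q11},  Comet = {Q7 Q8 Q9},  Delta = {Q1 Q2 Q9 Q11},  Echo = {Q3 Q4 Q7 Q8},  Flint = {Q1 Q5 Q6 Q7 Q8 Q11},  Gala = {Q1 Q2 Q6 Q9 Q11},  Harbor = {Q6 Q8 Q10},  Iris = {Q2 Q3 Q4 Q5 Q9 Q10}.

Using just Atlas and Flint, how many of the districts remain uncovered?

Union of Atlas, Flint = {Q1, Q4, Q5, Q6, Q7, Q8, Q10, Q11}.
Not covered: Q2, Q3, Q9 — 3 districts.

3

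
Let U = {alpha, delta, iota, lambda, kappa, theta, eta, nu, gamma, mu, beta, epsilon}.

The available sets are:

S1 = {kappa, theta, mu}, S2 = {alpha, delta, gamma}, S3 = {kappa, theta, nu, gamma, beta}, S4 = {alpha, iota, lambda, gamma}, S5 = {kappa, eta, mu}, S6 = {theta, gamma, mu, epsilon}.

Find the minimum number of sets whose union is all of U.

S2, S3, S4, S5, and S6 cover everything between them: the union {alpha, delta, iota, lambda, kappa, theta, eta, nu, gamma, mu, beta, epsilon} is all of U.
No 4 of the 6 sets cover everything (all 15 combinations miss at least one item), so 5 is optimal.

5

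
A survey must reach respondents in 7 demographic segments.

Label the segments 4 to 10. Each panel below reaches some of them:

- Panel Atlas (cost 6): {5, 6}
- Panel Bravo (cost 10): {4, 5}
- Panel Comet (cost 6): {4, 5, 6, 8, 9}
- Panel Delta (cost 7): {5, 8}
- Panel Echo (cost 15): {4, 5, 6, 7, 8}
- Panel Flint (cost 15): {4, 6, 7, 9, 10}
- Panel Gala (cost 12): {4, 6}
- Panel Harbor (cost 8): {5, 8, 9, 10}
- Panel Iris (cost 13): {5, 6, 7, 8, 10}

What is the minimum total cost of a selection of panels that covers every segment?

19

Comet, Iris together cover every segment (Comet ∪ Iris = {4, 5, 6, 7, 8, 9, 10}); total cost 6 + 13 = 19.
No covering selection has total cost below 19.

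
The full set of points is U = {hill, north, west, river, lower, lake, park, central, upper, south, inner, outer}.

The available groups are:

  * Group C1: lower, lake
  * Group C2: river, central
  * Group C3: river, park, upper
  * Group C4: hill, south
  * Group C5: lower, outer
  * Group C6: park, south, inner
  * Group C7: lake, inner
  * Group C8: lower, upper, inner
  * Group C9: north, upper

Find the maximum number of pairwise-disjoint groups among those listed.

C2, C4, C5, C7, C9 are pairwise disjoint (C2={river,central}; C4={hill,south}; C5={lower,outer}; C7={lake,inner}; C9={north,upper}).
Every remaining group overlaps one of these, and no 6 of the listed groups are pairwise disjoint, so 5 is the maximum.

5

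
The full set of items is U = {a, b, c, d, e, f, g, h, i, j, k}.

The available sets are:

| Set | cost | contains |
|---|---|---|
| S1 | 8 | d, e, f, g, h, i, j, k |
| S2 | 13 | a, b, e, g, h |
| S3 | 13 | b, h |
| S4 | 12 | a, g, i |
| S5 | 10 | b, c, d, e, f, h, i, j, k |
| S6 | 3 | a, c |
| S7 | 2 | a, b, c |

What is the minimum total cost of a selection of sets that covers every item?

S1, S7 together cover every item (S1 ∪ S7 = {a, b, c, d, e, f, g, h, i, j, k}); total cost 8 + 2 = 10.
No covering selection has total cost below 10.

10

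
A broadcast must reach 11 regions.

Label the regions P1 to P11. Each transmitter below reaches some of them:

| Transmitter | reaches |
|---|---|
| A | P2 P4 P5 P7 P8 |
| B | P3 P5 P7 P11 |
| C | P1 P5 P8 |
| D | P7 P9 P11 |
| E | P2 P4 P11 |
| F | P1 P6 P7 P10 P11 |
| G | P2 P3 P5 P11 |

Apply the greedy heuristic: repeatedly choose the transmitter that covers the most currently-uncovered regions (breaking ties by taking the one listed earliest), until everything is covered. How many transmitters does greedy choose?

Greedy: pick A (covers 5 new) → pick F (covers 4 new) → pick B (covers 1 new) → pick D (covers 1 new). Total picks: 4.

4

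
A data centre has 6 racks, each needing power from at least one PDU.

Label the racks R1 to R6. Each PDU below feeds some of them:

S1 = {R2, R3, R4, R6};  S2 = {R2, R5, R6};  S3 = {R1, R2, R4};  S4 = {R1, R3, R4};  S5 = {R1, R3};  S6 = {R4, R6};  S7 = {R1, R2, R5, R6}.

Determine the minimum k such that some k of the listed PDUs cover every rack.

2

S2 and S4 together: S2 ∪ S4 = {R1, R2, R3, R4, R5, R6} — every rack is covered.
No single PDU has all 6 racks (the largest, S1, has 4), so 2 is optimal.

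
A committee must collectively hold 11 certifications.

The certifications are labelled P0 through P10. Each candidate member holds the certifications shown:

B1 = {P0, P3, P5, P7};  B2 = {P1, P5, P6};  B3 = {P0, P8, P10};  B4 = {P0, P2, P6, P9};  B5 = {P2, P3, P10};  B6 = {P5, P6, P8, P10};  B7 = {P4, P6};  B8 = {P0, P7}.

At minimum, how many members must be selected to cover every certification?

5

B1 and B2 and B4 and B6 and B7 together: B1 ∪ B2 ∪ B4 ∪ B6 ∪ B7 = {P0, P1, P2, P3, P4, P5, P6, P7, P8, P9, P10} — every certification is covered.
No 4 of the 8 members cover everything (all 70 combinations miss at least one certification), so 5 is optimal.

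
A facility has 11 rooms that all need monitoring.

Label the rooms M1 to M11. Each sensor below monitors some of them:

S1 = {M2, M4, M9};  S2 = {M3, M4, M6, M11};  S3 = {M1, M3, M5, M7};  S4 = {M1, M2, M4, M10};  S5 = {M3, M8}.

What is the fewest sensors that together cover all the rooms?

S1 and S2 and S3 and S4 and S5 together: S1 ∪ S2 ∪ S3 ∪ S4 ∪ S5 = {M1, M2, M3, M4, M5, M6, M7, M8, M9, M10, M11} — every room is covered.
No 4 of the 5 sensors cover everything (all 5 combinations miss at least one room), so 5 is optimal.

5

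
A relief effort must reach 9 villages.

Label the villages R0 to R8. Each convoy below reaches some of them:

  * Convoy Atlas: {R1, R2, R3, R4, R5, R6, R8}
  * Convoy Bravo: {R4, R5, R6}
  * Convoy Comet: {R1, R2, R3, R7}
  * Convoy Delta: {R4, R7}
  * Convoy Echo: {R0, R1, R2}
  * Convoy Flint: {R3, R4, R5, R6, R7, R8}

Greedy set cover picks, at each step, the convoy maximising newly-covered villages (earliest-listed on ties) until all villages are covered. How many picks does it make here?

3

Greedy: pick Atlas (covers 7 new) → pick Comet (covers 1 new) → pick Echo (covers 1 new). Total picks: 3.
(The true minimum cover uses only 2 convoys, so greedy is not optimal here.)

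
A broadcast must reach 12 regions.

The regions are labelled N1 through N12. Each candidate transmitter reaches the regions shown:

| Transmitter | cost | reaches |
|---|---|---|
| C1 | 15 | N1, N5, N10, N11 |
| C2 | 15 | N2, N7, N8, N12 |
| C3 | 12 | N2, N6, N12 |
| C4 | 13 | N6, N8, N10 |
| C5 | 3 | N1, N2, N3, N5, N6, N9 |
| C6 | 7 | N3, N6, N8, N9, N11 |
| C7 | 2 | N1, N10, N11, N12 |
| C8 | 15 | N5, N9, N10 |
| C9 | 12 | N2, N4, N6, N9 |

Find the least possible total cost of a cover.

32

C2, C5, C7, C9 together cover every region (C2 ∪ C5 ∪ C7 ∪ C9 = {N1, N2, N3, N4, N5, N6, N7, N8, N9, N10, N11, N12}); total cost 15 + 3 + 2 + 12 = 32.
The greedy pick C5, C7, C6, C9, C2 costs 39; no covering selection beats 32.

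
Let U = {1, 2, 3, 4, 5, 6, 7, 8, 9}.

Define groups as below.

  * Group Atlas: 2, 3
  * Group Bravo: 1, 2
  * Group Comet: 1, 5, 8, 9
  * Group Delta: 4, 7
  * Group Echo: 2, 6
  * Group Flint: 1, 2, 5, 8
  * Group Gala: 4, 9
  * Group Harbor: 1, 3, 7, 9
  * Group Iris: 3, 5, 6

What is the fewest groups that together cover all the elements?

4

Take {Echo, Flint, Gala, Harbor}. Their union is {1, 2, 3, 4, 5, 6, 7, 8, 9}, which is all 9 elements.
No 3 of the 9 groups cover everything (all 84 combinations miss at least one element), so 4 is optimal.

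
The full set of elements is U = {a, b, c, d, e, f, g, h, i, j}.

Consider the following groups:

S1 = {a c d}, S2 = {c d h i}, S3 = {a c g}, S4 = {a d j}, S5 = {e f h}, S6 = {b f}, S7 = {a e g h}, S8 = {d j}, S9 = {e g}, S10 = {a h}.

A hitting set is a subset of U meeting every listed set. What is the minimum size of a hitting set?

Take T = {a, b, d, e}. Each listed group contains at least one of these, so T is a hitting set of size 4.
The groups S6, S8, S9, S10 are pairwise disjoint, so any hitting set needs a separate element for each — at least 4. Hence 4 is optimal.

4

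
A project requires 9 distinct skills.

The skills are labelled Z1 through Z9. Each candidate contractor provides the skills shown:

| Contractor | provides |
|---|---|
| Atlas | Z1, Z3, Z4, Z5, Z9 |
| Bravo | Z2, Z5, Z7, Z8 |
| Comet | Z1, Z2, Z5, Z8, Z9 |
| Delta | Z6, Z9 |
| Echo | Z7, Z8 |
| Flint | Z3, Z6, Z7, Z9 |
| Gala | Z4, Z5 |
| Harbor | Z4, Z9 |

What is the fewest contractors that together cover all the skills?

Comet and Flint and Harbor together: Comet ∪ Flint ∪ Harbor = {Z1, Z2, Z3, Z4, Z5, Z6, Z7, Z8, Z9} — every skill is covered.
No 2 of the 8 contractors cover everything (all 28 combinations miss at least one skill), so 3 is optimal.

3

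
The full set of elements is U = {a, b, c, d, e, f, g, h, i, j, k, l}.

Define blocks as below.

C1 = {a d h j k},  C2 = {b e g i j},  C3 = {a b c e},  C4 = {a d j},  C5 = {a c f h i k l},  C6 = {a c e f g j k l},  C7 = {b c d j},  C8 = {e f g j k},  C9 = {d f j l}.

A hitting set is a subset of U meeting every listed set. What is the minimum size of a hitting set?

T = {a, j} meets every block (each contains at least one member of T), and |T| = 2.
The blocks C3, C9 are pairwise disjoint, so any hitting set needs a separate element for each — at least 2. Hence 2 is optimal.

2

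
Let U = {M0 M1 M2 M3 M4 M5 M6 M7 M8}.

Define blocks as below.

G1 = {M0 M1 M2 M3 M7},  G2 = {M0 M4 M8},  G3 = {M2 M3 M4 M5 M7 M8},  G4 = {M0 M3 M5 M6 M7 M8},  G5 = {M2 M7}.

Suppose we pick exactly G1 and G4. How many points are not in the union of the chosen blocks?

Union of G1, G4 = {M0, M1, M2, M3, M5, M6, M7, M8}.
Not covered: M4 — 1 point.

1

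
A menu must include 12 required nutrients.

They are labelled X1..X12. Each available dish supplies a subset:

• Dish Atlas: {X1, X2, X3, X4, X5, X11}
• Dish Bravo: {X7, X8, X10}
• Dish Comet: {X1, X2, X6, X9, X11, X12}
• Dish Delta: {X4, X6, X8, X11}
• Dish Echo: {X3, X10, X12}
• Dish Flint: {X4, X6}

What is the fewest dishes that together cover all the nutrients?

Take {Atlas, Bravo, Comet}. Their union is {X1, X2, X3, X4, X5, X6, X7, X8, X9, X10, X11, X12}, which is all 12 nutrients.
Only Atlas contains X5, so Atlas is forced; the remaining 6 nutrients need at least 2 more dishes (each remaining dish adds at most 3) — so at least 3 dishes are needed, and 3 is optimal.

3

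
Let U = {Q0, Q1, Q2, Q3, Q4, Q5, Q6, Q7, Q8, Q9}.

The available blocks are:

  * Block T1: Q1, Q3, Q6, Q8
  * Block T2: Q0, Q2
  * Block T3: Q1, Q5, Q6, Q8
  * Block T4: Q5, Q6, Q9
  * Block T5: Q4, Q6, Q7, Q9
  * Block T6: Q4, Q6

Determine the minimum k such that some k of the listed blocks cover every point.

T1 and T2 and T3 and T5 together: T1 ∪ T2 ∪ T3 ∪ T5 = {Q0, Q1, Q2, Q3, Q4, Q5, Q6, Q7, Q8, Q9} — every point is covered.
No 3 of the 6 blocks cover everything (all 20 combinations miss at least one point), so 4 is optimal.

4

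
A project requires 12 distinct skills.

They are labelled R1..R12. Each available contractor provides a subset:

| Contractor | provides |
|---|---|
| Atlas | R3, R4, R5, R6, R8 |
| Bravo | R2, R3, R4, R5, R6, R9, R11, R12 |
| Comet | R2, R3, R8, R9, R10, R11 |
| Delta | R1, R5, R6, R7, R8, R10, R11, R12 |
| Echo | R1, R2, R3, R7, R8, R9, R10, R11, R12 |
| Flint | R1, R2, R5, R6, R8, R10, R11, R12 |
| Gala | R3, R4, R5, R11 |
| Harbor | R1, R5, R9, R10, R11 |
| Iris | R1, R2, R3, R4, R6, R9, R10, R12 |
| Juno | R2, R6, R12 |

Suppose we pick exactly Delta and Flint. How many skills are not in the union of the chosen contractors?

3

Union of Delta, Flint = {R1, R2, R5, R6, R7, R8, R10, R11, R12}.
Not covered: R3, R4, R9 — 3 skills.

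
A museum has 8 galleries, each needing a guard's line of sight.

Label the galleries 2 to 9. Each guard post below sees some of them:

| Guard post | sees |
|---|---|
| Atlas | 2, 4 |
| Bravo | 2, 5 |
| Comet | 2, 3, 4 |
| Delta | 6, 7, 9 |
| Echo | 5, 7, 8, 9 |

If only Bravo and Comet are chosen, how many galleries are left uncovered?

Union of Bravo, Comet = {2, 3, 4, 5}.
Not covered: 6, 7, 8, 9 — 4 galleries.

4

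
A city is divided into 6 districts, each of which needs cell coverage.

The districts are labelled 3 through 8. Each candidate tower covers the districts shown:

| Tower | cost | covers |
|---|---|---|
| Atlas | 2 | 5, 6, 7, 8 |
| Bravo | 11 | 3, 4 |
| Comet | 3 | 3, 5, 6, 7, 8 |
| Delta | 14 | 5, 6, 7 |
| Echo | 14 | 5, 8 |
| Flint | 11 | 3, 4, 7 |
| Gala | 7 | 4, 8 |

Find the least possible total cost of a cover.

Comet, Gala together cover every district (Comet ∪ Gala = {3, 4, 5, 6, 7, 8}); total cost 3 + 7 = 10.
The greedy pick Atlas, Comet, Gala costs 12; no covering selection beats 10.

10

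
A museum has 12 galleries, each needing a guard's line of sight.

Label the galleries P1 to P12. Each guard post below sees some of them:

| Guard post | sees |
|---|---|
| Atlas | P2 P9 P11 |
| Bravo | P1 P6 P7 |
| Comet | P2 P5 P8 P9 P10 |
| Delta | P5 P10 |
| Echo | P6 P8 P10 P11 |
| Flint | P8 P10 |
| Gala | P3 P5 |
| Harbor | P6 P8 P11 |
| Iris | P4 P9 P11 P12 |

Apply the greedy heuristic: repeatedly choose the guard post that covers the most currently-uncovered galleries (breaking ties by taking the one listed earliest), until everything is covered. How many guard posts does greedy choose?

4

Greedy: pick Comet (covers 5 new) → pick Bravo (covers 3 new) → pick Iris (covers 3 new) → pick Gala (covers 1 new). Total picks: 4.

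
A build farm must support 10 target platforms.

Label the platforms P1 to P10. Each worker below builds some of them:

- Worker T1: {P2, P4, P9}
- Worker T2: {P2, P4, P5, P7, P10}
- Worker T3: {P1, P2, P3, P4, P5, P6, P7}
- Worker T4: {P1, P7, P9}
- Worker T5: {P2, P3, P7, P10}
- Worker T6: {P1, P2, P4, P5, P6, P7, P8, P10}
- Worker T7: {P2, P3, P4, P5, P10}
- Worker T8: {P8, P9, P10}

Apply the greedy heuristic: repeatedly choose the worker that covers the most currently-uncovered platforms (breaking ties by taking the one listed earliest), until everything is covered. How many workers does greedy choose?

3

Greedy: pick T6 (covers 8 new) → pick T1 (covers 1 new) → pick T3 (covers 1 new). Total picks: 3.
(The true minimum cover uses only 2 workers, so greedy is not optimal here.)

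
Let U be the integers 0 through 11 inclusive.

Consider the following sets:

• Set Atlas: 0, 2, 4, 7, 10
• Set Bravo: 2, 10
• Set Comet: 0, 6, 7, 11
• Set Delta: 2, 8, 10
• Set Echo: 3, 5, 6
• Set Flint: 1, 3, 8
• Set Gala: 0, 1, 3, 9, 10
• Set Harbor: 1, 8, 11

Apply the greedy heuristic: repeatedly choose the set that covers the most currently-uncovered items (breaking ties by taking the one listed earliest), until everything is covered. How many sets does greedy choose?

4

Greedy: pick Atlas (covers 5 new) → pick Echo (covers 3 new) → pick Harbor (covers 3 new) → pick Gala (covers 1 new). Total picks: 4.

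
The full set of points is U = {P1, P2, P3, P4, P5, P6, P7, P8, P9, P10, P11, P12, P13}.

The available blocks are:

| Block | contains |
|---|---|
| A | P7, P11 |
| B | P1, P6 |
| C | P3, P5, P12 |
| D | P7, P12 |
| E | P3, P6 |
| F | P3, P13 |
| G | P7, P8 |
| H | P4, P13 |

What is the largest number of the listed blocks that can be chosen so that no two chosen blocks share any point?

B, C, G, H are pairwise disjoint (B={P1,P6}; C={P3,P5,P12}; G={P7,P8}; H={P4,P13}).
Every remaining block overlaps one of these, and no 5 of the listed blocks are pairwise disjoint, so 4 is the maximum.

4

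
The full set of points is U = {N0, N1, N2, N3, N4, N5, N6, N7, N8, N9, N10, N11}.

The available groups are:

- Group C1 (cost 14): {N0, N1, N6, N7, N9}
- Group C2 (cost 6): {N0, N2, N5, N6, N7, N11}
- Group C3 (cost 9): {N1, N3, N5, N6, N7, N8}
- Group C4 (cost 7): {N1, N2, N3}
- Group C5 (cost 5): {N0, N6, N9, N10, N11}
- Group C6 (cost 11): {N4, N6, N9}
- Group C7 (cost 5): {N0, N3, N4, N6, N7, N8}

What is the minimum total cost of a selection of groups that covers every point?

23

C2, C4, C5, C7 together cover every point (C2 ∪ C4 ∪ C5 ∪ C7 = {N0, N1, N2, N3, N4, N5, N6, N7, N8, N9, N10, N11}); total cost 6 + 7 + 5 + 5 = 23.
No covering selection has total cost below 23.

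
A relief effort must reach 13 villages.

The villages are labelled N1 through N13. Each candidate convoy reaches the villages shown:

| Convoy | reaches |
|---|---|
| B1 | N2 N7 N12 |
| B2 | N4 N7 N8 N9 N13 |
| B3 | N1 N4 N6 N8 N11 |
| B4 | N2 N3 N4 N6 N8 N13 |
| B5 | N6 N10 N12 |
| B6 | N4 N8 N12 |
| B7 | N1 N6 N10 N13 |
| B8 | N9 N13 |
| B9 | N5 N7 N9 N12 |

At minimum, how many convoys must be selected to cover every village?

4

B3 and B4 and B7 and B9 together: B3 ∪ B4 ∪ B7 ∪ B9 = {N1, N2, N3, N4, N5, N6, N7, N8, N9, N10, N11, N12, N13} — every village is covered.
No 3 of the 9 convoys cover everything (all 84 combinations miss at least one village), so 4 is optimal.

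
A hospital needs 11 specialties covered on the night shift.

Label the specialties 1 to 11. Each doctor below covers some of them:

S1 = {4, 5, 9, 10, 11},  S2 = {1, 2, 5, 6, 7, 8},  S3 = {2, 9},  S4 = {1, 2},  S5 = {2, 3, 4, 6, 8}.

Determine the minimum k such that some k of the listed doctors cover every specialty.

S1 and S2 and S5 together: S1 ∪ S2 ∪ S5 = {1, 2, 3, 4, 5, 6, 7, 8, 9, 10, 11} — every specialty is covered.
Only S5 contains 3, so S5 is forced; the remaining 6 specialties need at least 2 more doctors (each remaining doctor adds at most 4) — so at least 3 doctors are needed, and 3 is optimal.

3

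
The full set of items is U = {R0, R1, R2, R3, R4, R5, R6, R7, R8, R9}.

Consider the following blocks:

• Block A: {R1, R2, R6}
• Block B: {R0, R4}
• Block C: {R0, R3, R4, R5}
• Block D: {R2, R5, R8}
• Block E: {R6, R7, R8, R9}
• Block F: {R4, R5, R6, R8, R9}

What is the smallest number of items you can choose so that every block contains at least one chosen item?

Take H = {R0, R5, R6}. Each listed block contains at least one of these, so H is a hitting set of size 3.
No choice of 2 items meets every block, so 3 is the minimum.

3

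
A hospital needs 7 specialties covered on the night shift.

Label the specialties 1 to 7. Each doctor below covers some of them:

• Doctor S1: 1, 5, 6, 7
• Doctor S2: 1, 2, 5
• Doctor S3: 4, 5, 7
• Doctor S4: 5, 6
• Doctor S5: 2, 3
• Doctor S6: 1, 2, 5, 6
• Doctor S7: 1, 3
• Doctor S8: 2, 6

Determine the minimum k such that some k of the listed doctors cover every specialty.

Take {S3, S5, S6}. Their union is {1, 2, 3, 4, 5, 6, 7}, which is all 7 specialties.
Only S3 contains 4, so S3 is forced; the remaining 4 specialties need at least 2 more doctors (each remaining doctor adds at most 3) — so at least 3 doctors are needed, and 3 is optimal.

3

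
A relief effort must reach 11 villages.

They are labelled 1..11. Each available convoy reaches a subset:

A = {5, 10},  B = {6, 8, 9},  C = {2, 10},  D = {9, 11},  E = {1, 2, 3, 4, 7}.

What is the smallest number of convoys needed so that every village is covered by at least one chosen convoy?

4

Take {A, B, D, E}. Their union is {1, 2, 3, 4, 5, 6, 7, 8, 9, 10, 11}, which is all 11 villages.
No 3 of the 5 convoys cover everything (all 10 combinations miss at least one village), so 4 is optimal.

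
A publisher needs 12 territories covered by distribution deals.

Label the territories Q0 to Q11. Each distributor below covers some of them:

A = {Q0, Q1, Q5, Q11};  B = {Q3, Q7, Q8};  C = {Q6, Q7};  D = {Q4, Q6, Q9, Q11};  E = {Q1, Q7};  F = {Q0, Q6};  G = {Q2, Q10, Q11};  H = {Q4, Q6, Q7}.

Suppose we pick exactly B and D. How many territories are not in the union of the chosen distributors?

Union of B, D = {Q3, Q4, Q6, Q7, Q8, Q9, Q11}.
Not covered: Q0, Q1, Q2, Q5, Q10 — 5 territories.

5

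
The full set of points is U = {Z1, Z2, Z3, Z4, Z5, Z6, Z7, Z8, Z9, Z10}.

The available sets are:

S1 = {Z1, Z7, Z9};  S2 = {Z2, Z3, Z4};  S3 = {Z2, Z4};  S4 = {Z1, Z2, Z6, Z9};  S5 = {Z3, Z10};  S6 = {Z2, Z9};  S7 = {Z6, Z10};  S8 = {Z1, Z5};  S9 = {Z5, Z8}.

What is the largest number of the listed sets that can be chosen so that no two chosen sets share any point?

4

S1, S3, S5, S9 are pairwise disjoint (S1={Z1,Z7,Z9}; S3={Z2,Z4}; S5={Z3,Z10}; S9={Z5,Z8}).
Every remaining set overlaps one of these, and no 5 of the listed sets are pairwise disjoint, so 4 is the maximum.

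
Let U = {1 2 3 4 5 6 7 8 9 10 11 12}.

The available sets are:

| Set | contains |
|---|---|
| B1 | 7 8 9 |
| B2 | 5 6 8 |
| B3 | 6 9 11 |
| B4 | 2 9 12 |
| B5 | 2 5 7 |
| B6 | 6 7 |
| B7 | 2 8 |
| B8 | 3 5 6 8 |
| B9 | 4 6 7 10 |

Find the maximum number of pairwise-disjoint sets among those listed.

2

B7, B9 are pairwise disjoint (B7={2,8}; B9={4,6,7,10}).
Every remaining set overlaps one of these, and no 3 of the listed sets are pairwise disjoint, so 2 is the maximum.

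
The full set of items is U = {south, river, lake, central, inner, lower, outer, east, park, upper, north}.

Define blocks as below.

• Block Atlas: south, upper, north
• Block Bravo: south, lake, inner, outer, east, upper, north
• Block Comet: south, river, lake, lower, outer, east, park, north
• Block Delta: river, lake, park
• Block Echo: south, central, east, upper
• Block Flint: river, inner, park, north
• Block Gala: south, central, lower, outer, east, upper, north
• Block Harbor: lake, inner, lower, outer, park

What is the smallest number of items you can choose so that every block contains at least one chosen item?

The 2 items {south, park} hit every block.
The blocks Atlas, Harbor are pairwise disjoint, so any hitting set needs a separate item for each — at least 2. Hence 2 is optimal.

2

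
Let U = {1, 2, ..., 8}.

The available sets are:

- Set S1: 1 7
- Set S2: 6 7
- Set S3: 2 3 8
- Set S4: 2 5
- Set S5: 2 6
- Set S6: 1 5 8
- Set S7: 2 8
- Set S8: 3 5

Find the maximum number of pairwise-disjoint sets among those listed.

S2, S7, S8 are pairwise disjoint (S2={6,7}; S7={2,8}; S8={3,5}).
Every remaining set overlaps one of these, and no 4 of the listed sets are pairwise disjoint, so 3 is the maximum.

3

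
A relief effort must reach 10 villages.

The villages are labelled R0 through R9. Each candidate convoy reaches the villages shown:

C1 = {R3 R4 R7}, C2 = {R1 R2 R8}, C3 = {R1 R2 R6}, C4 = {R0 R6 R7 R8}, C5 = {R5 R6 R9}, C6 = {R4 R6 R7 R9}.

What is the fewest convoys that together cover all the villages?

Take {C1, C2, C4, C5}. Their union is {R0, R1, R2, R3, R4, R5, R6, R7, R8, R9}, which is all 10 villages.
Only C4 contains R0, so C4 is forced; the remaining 6 villages need at least 3 more convoys (each remaining convoy adds at most 2) — so at least 4 convoys are needed, and 4 is optimal.

4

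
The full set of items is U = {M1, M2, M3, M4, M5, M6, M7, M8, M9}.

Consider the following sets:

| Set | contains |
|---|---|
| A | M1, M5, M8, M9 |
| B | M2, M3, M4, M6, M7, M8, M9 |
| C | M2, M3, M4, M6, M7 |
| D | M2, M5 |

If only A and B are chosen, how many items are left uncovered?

Union of A, B = {M1, M2, M3, M4, M5, M6, M7, M8, M9} — that's every item, so 0 are uncovered.

0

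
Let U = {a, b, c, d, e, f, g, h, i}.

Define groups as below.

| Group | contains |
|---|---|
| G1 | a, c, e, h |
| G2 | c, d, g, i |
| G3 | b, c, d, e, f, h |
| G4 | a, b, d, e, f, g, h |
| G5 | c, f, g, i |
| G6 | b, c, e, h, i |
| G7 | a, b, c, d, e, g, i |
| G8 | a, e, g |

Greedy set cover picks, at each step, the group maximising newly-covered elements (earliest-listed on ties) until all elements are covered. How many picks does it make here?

2

Greedy: pick G4 (covers 7 new) → pick G2 (covers 2 new). Total picks: 2.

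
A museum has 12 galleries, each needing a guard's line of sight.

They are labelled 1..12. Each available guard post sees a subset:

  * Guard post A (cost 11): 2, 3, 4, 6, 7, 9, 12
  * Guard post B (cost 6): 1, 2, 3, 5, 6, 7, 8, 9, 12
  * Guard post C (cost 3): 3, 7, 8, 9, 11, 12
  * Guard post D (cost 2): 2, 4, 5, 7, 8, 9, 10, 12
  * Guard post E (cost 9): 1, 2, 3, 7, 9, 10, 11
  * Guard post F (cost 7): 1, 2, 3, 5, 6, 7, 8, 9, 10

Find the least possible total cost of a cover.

11

B, C, D together cover every gallery (B ∪ C ∪ D = {1, 2, 3, 4, 5, 6, 7, 8, 9, 10, 11, 12}); total cost 6 + 3 + 2 = 11.
No covering selection has total cost below 11.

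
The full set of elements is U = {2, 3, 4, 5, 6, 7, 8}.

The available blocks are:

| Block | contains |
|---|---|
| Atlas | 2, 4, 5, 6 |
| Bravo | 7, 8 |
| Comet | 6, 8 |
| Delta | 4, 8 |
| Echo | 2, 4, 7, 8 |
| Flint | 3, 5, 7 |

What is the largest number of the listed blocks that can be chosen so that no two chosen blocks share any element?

2

Atlas, Bravo are pairwise disjoint (Atlas={2,4,5,6}; Bravo={7,8}).
Every remaining block overlaps one of these, and no 3 of the listed blocks are pairwise disjoint, so 2 is the maximum.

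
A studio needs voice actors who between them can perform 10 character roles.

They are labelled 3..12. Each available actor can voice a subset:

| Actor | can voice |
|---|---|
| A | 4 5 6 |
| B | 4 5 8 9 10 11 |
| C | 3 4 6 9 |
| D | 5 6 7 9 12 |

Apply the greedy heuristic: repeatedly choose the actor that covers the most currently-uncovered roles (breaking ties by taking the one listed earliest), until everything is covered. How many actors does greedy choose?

Greedy: pick B (covers 6 new) → pick D (covers 3 new) → pick C (covers 1 new). Total picks: 3.

3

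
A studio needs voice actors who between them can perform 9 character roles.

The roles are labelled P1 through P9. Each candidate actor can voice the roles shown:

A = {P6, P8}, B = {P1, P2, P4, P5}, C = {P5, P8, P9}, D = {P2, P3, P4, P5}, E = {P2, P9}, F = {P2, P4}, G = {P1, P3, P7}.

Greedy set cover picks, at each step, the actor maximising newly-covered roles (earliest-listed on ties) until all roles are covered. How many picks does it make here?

4

Greedy: pick B (covers 4 new) → pick A (covers 2 new) → pick G (covers 2 new) → pick C (covers 1 new). Total picks: 4.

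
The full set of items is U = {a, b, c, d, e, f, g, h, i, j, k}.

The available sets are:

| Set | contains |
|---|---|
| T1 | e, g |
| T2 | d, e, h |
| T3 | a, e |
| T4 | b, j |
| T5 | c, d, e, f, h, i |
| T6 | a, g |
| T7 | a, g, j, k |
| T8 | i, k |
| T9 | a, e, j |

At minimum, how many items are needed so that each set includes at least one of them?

4

The 4 items {a, e, i, j} hit every set.
The sets T2, T4, T6, T8 are pairwise disjoint, so any hitting set needs a separate item for each — at least 4. Hence 4 is optimal.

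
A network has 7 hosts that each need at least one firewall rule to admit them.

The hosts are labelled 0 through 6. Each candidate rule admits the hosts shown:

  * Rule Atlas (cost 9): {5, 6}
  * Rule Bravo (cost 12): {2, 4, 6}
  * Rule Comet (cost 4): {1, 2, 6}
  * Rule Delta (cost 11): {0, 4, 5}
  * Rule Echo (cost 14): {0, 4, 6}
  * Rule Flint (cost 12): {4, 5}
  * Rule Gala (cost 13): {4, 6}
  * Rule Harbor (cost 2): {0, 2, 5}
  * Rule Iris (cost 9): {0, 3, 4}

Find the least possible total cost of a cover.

Comet, Harbor, Iris together cover every host (Comet ∪ Harbor ∪ Iris = {0, 1, 2, 3, 4, 5, 6}); total cost 4 + 2 + 9 = 15.
No covering selection has total cost below 15.

15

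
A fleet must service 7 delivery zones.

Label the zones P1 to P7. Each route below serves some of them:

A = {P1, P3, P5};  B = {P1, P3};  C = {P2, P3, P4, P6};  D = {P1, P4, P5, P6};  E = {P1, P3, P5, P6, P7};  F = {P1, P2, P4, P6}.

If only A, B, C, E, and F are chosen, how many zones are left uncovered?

Union of A, B, C, E, F = {P1, P2, P3, P4, P5, P6, P7} — that's every zone, so 0 are uncovered.

0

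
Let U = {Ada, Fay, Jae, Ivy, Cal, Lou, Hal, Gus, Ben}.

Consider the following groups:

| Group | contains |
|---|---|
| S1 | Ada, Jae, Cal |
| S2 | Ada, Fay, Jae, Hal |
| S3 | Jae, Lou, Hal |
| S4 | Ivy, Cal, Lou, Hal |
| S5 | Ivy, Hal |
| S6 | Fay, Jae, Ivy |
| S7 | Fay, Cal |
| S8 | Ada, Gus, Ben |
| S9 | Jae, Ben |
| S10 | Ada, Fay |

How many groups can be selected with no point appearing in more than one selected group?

3

S3, S7, S8 are pairwise disjoint (S3={Jae,Lou,Hal}; S7={Fay,Cal}; S8={Ada,Gus,Ben}).
Every remaining group overlaps one of these, and no 4 of the listed groups are pairwise disjoint, so 3 is the maximum.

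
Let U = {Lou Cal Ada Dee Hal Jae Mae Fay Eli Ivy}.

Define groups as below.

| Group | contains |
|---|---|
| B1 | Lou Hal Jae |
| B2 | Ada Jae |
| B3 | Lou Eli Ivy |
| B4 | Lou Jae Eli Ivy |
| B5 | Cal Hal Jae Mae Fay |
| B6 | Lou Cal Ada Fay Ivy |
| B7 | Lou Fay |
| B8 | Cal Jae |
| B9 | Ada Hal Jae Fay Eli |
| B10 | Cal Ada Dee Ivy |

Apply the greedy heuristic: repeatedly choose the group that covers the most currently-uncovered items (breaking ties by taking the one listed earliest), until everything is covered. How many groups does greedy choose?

3

Greedy: pick B5 (covers 5 new) → pick B3 (covers 3 new) → pick B10 (covers 2 new). Total picks: 3.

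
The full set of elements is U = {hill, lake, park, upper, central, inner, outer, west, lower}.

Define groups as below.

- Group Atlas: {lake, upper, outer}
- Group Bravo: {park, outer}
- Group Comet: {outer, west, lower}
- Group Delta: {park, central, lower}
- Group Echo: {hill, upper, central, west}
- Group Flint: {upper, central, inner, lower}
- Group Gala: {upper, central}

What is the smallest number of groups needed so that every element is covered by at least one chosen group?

4

Atlas, Bravo, Echo, and Flint cover everything between them: the union {hill, lake, park, upper, central, inner, outer, west, lower} is all of U.
Only Echo contains hill, so Echo is forced; the remaining 5 elements need at least 3 more groups (each remaining group adds at most 2) — so at least 4 groups are needed, and 4 is optimal.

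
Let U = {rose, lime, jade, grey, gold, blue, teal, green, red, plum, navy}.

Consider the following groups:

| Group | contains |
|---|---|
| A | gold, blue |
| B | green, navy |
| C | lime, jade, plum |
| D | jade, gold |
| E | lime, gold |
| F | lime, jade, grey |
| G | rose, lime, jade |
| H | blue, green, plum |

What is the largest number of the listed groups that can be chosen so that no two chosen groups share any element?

A, B, F are pairwise disjoint (A={gold,blue}; B={green,navy}; F={lime,jade,grey}).
Every remaining group overlaps one of these, and no 4 of the listed groups are pairwise disjoint, so 3 is the maximum.

3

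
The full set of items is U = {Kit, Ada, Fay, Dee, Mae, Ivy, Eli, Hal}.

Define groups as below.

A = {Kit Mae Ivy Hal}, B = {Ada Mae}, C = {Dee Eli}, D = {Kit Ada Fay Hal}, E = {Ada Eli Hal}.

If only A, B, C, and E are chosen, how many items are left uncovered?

Union of A, B, C, E = {Kit, Ada, Dee, Mae, Ivy, Eli, Hal}.
Not covered: Fay — 1 item.

1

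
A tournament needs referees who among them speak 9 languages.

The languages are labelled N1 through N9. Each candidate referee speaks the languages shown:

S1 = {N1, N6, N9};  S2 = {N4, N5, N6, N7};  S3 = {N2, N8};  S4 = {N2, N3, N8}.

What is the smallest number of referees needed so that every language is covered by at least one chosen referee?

3

Take {S1, S2, S4}. Their union is {N1, N2, N3, N4, N5, N6, N7, N8, N9}, which is all 9 languages.
Each referee has at most 4 languages, and 2·4 = 8 < 9 — so at least 3 referees are needed, and 3 is optimal.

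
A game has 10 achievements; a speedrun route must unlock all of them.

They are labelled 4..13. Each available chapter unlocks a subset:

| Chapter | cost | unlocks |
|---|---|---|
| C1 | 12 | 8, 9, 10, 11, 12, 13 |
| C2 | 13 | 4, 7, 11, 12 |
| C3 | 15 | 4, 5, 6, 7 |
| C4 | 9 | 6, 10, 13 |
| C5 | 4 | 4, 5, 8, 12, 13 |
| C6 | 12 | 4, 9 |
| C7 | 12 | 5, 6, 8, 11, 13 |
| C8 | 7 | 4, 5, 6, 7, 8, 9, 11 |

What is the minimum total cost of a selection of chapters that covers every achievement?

19

C1, C8 together cover every achievement (C1 ∪ C8 = {4, 5, 6, 7, 8, 9, 10, 11, 12, 13}); total cost 12 + 7 = 19.
The greedy pick C5, C8, C4 costs 20; no covering selection beats 19.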